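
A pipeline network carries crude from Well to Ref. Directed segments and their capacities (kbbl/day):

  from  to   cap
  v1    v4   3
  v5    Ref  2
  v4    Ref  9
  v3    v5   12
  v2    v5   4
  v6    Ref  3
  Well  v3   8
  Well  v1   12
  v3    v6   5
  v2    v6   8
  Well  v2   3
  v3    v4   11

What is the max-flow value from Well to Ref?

Augment Well→v1→v4→Ref: bottleneck 3, flow now 3.
Augment Well→v2→v5→Ref: bottleneck 2, flow now 5.
Augment Well→v2→v6→Ref: bottleneck 1, flow now 6.
Augment Well→v3→v4→Ref: bottleneck 6, flow now 12.
Augment Well→v3→v6→Ref: bottleneck 2, flow now 14.
No augmenting path remains; maximum flow = 14.
In the residual graph, reachable from Well: {Well, v1}.
Min-cut edges: Well→v2 (3), Well→v3 (8), v1→v4 (3); capacity 3 + 8 + 3 = 14.
This cut is saturated, so no flow can exceed 14.

14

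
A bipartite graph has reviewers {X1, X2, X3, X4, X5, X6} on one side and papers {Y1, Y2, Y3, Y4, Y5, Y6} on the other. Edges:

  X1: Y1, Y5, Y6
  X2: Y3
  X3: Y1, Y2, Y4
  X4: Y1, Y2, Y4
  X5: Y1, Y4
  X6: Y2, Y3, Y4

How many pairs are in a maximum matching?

5

Unit-capacity flow: source→left, listed edges, right→sink; max matching = max flow.
Augmenting path X1→Y1 (+1); matched 1.
Augmenting path X2→Y3 (+1); matched 2.
Augmenting path X3→Y2 (+1); matched 3.
Augmenting path X4→Y4 (+1); matched 4.
Augmenting path X5→Y1→X1→Y5 (+1); matched 5.
No augmenting path remains; maximum matching = 5.
König certificate: {X1, Y1, Y2, Y3, Y4} is a vertex cover of size 5 (every listed pair touches it), so no matching can be larger.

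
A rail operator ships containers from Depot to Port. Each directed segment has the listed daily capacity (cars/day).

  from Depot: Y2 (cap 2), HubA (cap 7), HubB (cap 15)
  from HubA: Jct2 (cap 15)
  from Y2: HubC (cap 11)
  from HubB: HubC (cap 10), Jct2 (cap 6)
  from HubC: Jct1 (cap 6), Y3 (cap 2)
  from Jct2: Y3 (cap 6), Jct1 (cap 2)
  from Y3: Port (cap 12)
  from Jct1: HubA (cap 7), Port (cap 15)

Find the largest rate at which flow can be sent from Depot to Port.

16

Augment Depot→HubA→Jct2→Y3→Port: bottleneck 6, flow now 6.
Augment Depot→HubA→Jct2→Jct1→Port: bottleneck 1, flow now 7.
Augment Depot→Y2→HubC→Y3→Port: bottleneck 2, flow now 9.
Augment Depot→HubB→HubC→Jct1→Port: bottleneck 6, flow now 15.
Augment Depot→HubB→Jct2→Jct1→Port: bottleneck 1, flow now 16.
No augmenting path remains; maximum flow = 16.
In the residual graph, reachable from Depot: {Depot, HubA, Y2, HubB, HubC, Jct2}.
Min-cut edges: HubC→Y3 (2), HubC→Jct1 (6), Jct2→Y3 (6), Jct2→Jct1 (2); capacity 2 + 6 + 6 + 2 = 16.
This cut is saturated, so no flow can exceed 16.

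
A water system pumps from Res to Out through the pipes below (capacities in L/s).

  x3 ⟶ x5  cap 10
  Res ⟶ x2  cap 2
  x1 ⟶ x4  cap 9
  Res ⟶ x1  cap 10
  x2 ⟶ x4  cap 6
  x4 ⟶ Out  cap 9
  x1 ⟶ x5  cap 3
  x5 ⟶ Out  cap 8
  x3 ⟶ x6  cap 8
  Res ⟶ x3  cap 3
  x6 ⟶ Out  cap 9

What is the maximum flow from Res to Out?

Augment Res→x1→x4→Out: bottleneck 9, flow now 9.
Augment Res→x1→x5→Out: bottleneck 1, flow now 10.
Augment Res→x3→x5→Out: bottleneck 3, flow now 13.
Augment Res→x2→x4→x1→x5→Out: bottleneck 2, flow now 15. (uses reverse residual edge)
No augmenting path remains; maximum flow = 15.
In the residual graph, reachable from Res: {Res}.
Min-cut edges: Res→x1 (10), Res→x2 (2), Res→x3 (3); capacity 10 + 2 + 3 = 15.
This cut is saturated, so no flow can exceed 15.

15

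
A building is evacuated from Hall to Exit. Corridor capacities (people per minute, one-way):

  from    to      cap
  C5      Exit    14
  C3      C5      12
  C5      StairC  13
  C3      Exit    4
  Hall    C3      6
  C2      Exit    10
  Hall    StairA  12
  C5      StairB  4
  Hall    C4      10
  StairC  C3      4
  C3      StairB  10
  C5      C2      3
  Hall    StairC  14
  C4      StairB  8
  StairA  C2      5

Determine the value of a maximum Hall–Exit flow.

15

Augment Hall→C3→Exit: bottleneck 4, flow now 4.
Augment Hall→C3→C5→Exit: bottleneck 2, flow now 6.
Augment Hall→StairA→C2→Exit: bottleneck 5, flow now 11.
Augment Hall→StairC→C3→C5→Exit: bottleneck 4, flow now 15.
No augmenting path remains; maximum flow = 15.
In the residual graph, reachable from Hall: {Hall, C4, StairC, StairA, StairB}.
Min-cut edges: Hall→C3 (6), StairC→C3 (4), StairA→C2 (5); capacity 6 + 4 + 5 = 15.
This cut is saturated, so no flow can exceed 15.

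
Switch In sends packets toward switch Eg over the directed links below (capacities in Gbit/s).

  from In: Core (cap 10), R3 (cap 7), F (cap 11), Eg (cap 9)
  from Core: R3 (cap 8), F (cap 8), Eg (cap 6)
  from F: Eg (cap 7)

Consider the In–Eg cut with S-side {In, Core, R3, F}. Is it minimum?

Yes — it is a minimum cut (capacity 22).

Given cut capacity: 9 + 6 + 7 = 22.
Augment In→Eg: bottleneck 9, flow now 9.
Augment In→Core→Eg: bottleneck 6, flow now 15.
Augment In→F→Eg: bottleneck 7, flow now 22.
No augmenting path remains; maximum flow = 22.
Cut capacity 22 equals the max flow, so it is a minimum cut.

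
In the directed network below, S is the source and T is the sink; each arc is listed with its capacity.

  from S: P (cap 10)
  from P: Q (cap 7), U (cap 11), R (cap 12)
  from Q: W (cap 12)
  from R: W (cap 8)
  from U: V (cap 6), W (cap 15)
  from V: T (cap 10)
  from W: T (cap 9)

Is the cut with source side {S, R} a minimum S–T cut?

No — its capacity is 18, but the minimum cut has capacity 10.

Given cut capacity: 10 + 8 = 18.
Augment S→P→Q→W→T: bottleneck 7, flow now 7.
Augment S→P→R→W→T: bottleneck 2, flow now 9.
Augment S→P→U→V→T: bottleneck 1, flow now 10.
No augmenting path remains; maximum flow = 10.
In the residual graph, reachable from S: {S}.
Min-cut edges: S→P (10); capacity 10 = 10.
Cut capacity 18 exceeds the max flow 10, so it is not minimum.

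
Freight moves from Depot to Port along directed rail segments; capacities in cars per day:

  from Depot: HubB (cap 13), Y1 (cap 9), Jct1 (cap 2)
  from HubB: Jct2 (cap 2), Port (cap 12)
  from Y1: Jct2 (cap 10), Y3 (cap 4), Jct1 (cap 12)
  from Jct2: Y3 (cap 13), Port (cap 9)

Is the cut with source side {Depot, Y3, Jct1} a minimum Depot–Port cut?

Given cut capacity: 13 + 9 = 22.
Augment Depot→HubB→Port: bottleneck 12, flow now 12.
Augment Depot→HubB→Jct2→Port: bottleneck 1, flow now 13.
Augment Depot→Y1→Jct2→Port: bottleneck 8, flow now 21.
No augmenting path remains; maximum flow = 21.
In the residual graph, reachable from Depot: {Depot, HubB, Y1, Jct2, Y3, Jct1}.
Min-cut edges: HubB→Port (12), Jct2→Port (9); capacity 12 + 9 = 21.
Cut capacity 22 exceeds the max flow 21, so it is not minimum.

No — its capacity is 22, but the minimum cut has capacity 21.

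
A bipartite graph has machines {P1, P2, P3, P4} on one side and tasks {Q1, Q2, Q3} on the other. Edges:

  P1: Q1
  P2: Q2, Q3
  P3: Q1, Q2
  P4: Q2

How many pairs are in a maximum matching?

Unit-capacity flow: source→left, listed edges, right→sink; max matching = max flow.
Augmenting path P1→Q1 (+1); matched 1.
Augmenting path P2→Q2 (+1); matched 2.
Augmenting path P3→Q2→P2→Q3 (+1); matched 3.
No augmenting path remains; maximum matching = 3.
König certificate: {P2, Q1, Q2} is a vertex cover of size 3 (every listed pair touches it), so no matching can be larger.

3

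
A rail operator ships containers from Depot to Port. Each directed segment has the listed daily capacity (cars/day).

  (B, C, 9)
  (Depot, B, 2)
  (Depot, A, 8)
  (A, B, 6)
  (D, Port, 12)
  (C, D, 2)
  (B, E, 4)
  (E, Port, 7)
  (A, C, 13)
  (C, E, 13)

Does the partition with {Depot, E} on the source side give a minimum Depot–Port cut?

Given cut capacity: 8 + 2 + 7 = 17.
Augment Depot→B→E→Port: bottleneck 2, flow now 2.
Augment Depot→A→B→E→Port: bottleneck 2, flow now 4.
Augment Depot→A→C→D→Port: bottleneck 2, flow now 6.
Augment Depot→A→C→E→Port: bottleneck 3, flow now 9.
No augmenting path remains; maximum flow = 9.
In the residual graph, reachable from Depot: {Depot, A, B, C, E}.
Min-cut edges: C→D (2), E→Port (7); capacity 2 + 7 = 9.
Cut capacity 17 exceeds the max flow 9, so it is not minimum.

No — its capacity is 17, but the minimum cut has capacity 9.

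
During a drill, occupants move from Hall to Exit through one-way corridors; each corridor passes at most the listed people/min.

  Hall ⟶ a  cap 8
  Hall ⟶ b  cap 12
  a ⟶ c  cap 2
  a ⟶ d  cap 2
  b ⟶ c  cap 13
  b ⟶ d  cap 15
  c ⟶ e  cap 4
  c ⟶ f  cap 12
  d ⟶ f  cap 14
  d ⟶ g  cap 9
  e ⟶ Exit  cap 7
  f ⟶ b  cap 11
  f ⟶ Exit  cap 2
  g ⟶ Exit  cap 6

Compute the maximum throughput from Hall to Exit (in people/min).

12

Augment Hall→a→c→e→Exit: bottleneck 2, flow now 2.
Augment Hall→a→d→f→Exit: bottleneck 2, flow now 4.
Augment Hall→b→c→e→Exit: bottleneck 2, flow now 6.
Augment Hall→b→d→g→Exit: bottleneck 6, flow now 12.
No augmenting path remains; maximum flow = 12.
In the residual graph, reachable from Hall: {Hall, a, b, c, d, f, g}.
Min-cut edges: c→e (4), f→Exit (2), g→Exit (6); capacity 4 + 2 + 6 = 12.
This cut is saturated, so no flow can exceed 12.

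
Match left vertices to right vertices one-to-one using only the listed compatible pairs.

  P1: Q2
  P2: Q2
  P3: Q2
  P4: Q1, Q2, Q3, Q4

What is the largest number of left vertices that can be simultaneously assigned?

Unit-capacity flow: source→left, listed edges, right→sink; max matching = max flow.
Augmenting path P1→Q2 (+1); matched 1.
Augmenting path P4→Q1 (+1); matched 2.
No augmenting path remains; maximum matching = 2.
König certificate: {P4, Q2} is a vertex cover of size 2 (every listed pair touches it), so no matching can be larger.

2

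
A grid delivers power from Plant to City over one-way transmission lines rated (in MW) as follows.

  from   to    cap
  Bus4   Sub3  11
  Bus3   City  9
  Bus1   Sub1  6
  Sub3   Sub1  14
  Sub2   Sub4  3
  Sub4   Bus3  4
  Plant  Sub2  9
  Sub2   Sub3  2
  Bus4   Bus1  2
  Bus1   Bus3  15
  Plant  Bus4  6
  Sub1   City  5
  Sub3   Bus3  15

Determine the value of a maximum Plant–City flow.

Augment Plant→Bus4→Bus1→Bus3→City: bottleneck 2, flow now 2.
Augment Plant→Bus4→Sub3→Bus3→City: bottleneck 4, flow now 6.
Augment Plant→Sub2→Sub4→Bus3→City: bottleneck 3, flow now 9.
Augment Plant→Sub2→Sub3→Sub1→City: bottleneck 2, flow now 11.
No augmenting path remains; maximum flow = 11.
In the residual graph, reachable from Plant: {Plant, Sub2}.
Min-cut edges: Plant→Bus4 (6), Sub2→Sub4 (3), Sub2→Sub3 (2); capacity 6 + 3 + 2 = 11.
This cut is saturated, so no flow can exceed 11.

11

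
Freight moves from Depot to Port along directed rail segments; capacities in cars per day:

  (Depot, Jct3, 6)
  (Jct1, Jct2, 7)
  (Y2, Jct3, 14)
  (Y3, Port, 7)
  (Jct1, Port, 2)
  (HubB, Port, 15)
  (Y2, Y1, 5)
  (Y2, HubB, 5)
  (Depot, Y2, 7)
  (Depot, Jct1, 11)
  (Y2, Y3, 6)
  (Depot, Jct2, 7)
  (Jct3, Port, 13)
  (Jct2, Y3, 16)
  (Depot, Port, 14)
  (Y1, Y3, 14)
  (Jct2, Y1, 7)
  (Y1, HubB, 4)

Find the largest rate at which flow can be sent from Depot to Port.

Augment Depot→Port: bottleneck 14, flow now 14.
Augment Depot→Jct3→Port: bottleneck 6, flow now 20.
Augment Depot→Jct1→Port: bottleneck 2, flow now 22.
Augment Depot→Y2→Jct3→Port: bottleneck 7, flow now 29.
Augment Depot→Jct2→Y3→Port: bottleneck 7, flow now 36.
Augment Depot→Jct1→Jct2→Y1→HubB→Port: bottleneck 4, flow now 40.
No augmenting path remains; maximum flow = 40.
In the residual graph, reachable from Depot: {Depot, Jct1, Jct2, Y1, Y3}.
Min-cut edges: Depot→Y2 (7), Depot→Jct3 (6), Depot→Port (14), Jct1→Port (2), Y1→HubB (4), Y3→Port (7); capacity 7 + 6 + 14 + 2 + 4 + 7 = 40.
This cut is saturated, so no flow can exceed 40.

40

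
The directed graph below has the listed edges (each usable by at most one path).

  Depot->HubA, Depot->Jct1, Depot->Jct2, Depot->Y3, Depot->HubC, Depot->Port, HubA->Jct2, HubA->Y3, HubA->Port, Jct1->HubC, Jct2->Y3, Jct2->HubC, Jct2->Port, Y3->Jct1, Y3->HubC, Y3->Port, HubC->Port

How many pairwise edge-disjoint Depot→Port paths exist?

5

Assign every edge capacity 1; by Menger, the answer equals the max flow.
Path Depot→Port (+1); total 1.
Path Depot→HubA→Port (+1); total 2.
Path Depot→Jct2→Port (+1); total 3.
Path Depot→Y3→Port (+1); total 4.
Path Depot→HubC→Port (+1); total 5.
No residual Depot→Port path; max flow = 5.
Certifying cut of size 5: {Depot→HubA, Depot→Jct2, Depot→Port, Depot→Y3, HubC→Port}.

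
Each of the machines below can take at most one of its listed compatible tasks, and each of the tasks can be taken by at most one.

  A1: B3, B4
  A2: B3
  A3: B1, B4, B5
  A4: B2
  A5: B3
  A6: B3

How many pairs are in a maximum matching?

Unit-capacity flow: source→left, listed edges, right→sink; max matching = max flow.
Augmenting path A1→B3 (+1); matched 1.
Augmenting path A3→B1 (+1); matched 2.
Augmenting path A4→B2 (+1); matched 3.
Augmenting path A2→B3→A1→B4 (+1); matched 4.
No augmenting path remains; maximum matching = 4.
König certificate: {A1, A3, A4, B3} is a vertex cover of size 4 (every listed pair touches it), so no matching can be larger.

4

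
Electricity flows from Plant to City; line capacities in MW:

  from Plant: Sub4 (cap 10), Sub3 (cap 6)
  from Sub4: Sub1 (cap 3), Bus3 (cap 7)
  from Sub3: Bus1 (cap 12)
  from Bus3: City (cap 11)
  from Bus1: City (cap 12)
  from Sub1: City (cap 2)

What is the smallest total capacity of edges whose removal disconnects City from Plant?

15

Augment Plant→Sub4→Bus3→City: bottleneck 7, flow now 7.
Augment Plant→Sub4→Sub1→City: bottleneck 2, flow now 9.
Augment Plant→Sub3→Bus1→City: bottleneck 6, flow now 15.
No augmenting path remains; maximum flow = 15.
By max-flow min-cut, the minimum cut capacity equals the max flow.
In the residual graph, reachable from Plant: {Plant, Sub4, Sub1}.
Min-cut edges: Plant→Sub3 (6), Sub4→Bus3 (7), Sub1→City (2); capacity 6 + 7 + 2 = 15.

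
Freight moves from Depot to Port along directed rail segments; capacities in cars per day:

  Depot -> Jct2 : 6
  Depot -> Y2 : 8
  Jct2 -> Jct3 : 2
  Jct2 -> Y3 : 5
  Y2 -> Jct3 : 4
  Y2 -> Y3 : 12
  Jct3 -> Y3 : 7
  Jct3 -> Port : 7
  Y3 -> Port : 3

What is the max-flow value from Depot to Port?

Augment Depot→Jct2→Jct3→Port: bottleneck 2, flow now 2.
Augment Depot→Jct2→Y3→Port: bottleneck 3, flow now 5.
Augment Depot→Y2→Jct3→Port: bottleneck 4, flow now 9.
No augmenting path remains; maximum flow = 9.
In the residual graph, reachable from Depot: {Depot, Jct2, Y2, Y3}.
Min-cut edges: Jct2→Jct3 (2), Y2→Jct3 (4), Y3→Port (3); capacity 2 + 4 + 3 = 9.
This cut is saturated, so no flow can exceed 9.

9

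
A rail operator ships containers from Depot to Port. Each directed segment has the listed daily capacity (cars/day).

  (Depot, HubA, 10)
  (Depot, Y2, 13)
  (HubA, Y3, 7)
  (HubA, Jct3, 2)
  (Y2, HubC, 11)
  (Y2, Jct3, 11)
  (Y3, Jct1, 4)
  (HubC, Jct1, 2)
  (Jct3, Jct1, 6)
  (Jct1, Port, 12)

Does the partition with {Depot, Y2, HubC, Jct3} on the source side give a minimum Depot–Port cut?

No — its capacity is 18, but the minimum cut has capacity 12.

Given cut capacity: 10 + 2 + 6 = 18.
Augment Depot→HubA→Y3→Jct1→Port: bottleneck 4, flow now 4.
Augment Depot→HubA→Jct3→Jct1→Port: bottleneck 2, flow now 6.
Augment Depot→Y2→HubC→Jct1→Port: bottleneck 2, flow now 8.
Augment Depot→Y2→Jct3→Jct1→Port: bottleneck 4, flow now 12.
No augmenting path remains; maximum flow = 12.
In the residual graph, reachable from Depot: {Depot, HubA, Y2, Y3, HubC, Jct3}.
Min-cut edges: Y3→Jct1 (4), HubC→Jct1 (2), Jct3→Jct1 (6); capacity 4 + 2 + 6 = 12.
Cut capacity 18 exceeds the max flow 12, so it is not minimum.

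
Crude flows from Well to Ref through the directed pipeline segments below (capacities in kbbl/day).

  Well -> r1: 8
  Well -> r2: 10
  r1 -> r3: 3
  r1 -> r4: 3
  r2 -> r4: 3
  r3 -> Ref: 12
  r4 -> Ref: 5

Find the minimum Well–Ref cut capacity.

Augment Well→r1→r3→Ref: bottleneck 3, flow now 3.
Augment Well→r1→r4→Ref: bottleneck 3, flow now 6.
Augment Well→r2→r4→Ref: bottleneck 2, flow now 8.
No augmenting path remains; maximum flow = 8.
By max-flow min-cut, the minimum cut capacity equals the max flow.
In the residual graph, reachable from Well: {Well, r1, r2, r4}.
Min-cut edges: r1→r3 (3), r4→Ref (5); capacity 3 + 5 = 8.

8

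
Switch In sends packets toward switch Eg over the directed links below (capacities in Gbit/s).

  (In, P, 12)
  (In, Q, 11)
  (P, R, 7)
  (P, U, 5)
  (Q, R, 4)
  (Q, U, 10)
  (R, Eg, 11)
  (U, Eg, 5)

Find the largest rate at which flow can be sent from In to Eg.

Augment In→P→R→Eg: bottleneck 7, flow now 7.
Augment In→P→U→Eg: bottleneck 5, flow now 12.
Augment In→Q→R→Eg: bottleneck 4, flow now 16.
No augmenting path remains; maximum flow = 16.
In the residual graph, reachable from In: {In, P, Q, U}.
Min-cut edges: P→R (7), Q→R (4), U→Eg (5); capacity 7 + 4 + 5 = 16.
This cut is saturated, so no flow can exceed 16.

16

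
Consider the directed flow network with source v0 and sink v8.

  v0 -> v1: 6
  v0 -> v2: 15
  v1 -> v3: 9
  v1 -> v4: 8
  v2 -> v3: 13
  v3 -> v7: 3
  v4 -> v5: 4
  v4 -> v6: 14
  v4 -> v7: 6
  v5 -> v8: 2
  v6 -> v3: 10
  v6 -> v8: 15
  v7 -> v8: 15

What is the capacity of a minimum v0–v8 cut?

Augment v0→v1→v3→v7→v8: bottleneck 3, flow now 3.
Augment v0→v1→v4→v5→v8: bottleneck 2, flow now 5.
Augment v0→v1→v4→v6→v8: bottleneck 1, flow now 6.
Augment v0→v2→v3→v1→v4→v6→v8: bottleneck 3, flow now 9. (uses reverse residual edge)
No augmenting path remains; maximum flow = 9.
By max-flow min-cut, the minimum cut capacity equals the max flow.
In the residual graph, reachable from v0: {v0, v2, v3}.
Min-cut edges: v0→v1 (6), v3→v7 (3); capacity 6 + 3 = 9.

9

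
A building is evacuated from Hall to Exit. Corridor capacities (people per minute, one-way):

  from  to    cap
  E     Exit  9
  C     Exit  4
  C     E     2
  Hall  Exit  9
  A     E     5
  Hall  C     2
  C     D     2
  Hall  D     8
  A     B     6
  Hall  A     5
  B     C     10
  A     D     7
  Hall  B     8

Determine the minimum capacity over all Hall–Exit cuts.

Augment Hall→Exit: bottleneck 9, flow now 9.
Augment Hall→C→Exit: bottleneck 2, flow now 11.
Augment Hall→A→E→Exit: bottleneck 5, flow now 16.
Augment Hall→B→C→Exit: bottleneck 2, flow now 18.
Augment Hall→B→C→E→Exit: bottleneck 2, flow now 20.
No augmenting path remains; maximum flow = 20.
By max-flow min-cut, the minimum cut capacity equals the max flow.
In the residual graph, reachable from Hall: {Hall, B, C, D}.
Min-cut edges: Hall→A (5), Hall→Exit (9), C→E (2), C→Exit (4); capacity 5 + 9 + 2 + 4 = 20.

20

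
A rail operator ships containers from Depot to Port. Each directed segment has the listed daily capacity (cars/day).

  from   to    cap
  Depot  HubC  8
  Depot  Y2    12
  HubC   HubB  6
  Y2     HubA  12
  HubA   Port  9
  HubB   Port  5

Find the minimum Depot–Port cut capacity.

14

Augment Depot→HubC→HubB→Port: bottleneck 5, flow now 5.
Augment Depot→Y2→HubA→Port: bottleneck 9, flow now 14.
No augmenting path remains; maximum flow = 14.
By max-flow min-cut, the minimum cut capacity equals the max flow.
In the residual graph, reachable from Depot: {Depot, HubC, Y2, HubA, HubB}.
Min-cut edges: HubA→Port (9), HubB→Port (5); capacity 9 + 5 = 14.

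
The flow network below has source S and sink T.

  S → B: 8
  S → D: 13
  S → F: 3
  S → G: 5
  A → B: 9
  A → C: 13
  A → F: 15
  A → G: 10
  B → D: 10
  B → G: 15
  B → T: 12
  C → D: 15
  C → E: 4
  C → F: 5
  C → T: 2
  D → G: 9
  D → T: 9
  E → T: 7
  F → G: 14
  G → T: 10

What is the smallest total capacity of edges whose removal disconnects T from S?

Augment S→B→T: bottleneck 8, flow now 8.
Augment S→D→T: bottleneck 9, flow now 17.
Augment S→G→T: bottleneck 5, flow now 22.
Augment S→D→G→T: bottleneck 4, flow now 26.
Augment S→F→G→T: bottleneck 1, flow now 27.
No augmenting path remains; maximum flow = 27.
By max-flow min-cut, the minimum cut capacity equals the max flow.
In the residual graph, reachable from S: {S, D, F, G}.
Min-cut edges: S→B (8), D→T (9), G→T (10); capacity 8 + 9 + 10 = 27.

27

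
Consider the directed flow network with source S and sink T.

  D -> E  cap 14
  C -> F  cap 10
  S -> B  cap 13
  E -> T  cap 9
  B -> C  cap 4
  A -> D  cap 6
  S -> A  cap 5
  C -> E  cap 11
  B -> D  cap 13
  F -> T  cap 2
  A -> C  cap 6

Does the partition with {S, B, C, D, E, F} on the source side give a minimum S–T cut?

No — its capacity is 16, but the minimum cut has capacity 11.

Given cut capacity: 5 + 9 + 2 = 16.
Augment S→A→C→E→T: bottleneck 5, flow now 5.
Augment S→B→C→E→T: bottleneck 4, flow now 9.
Augment S→B→D→E→C→F→T: bottleneck 2, flow now 11. (uses reverse residual edge)
No augmenting path remains; maximum flow = 11.
In the residual graph, reachable from S: {S, A, B, C, D, E, F}.
Min-cut edges: E→T (9), F→T (2); capacity 9 + 2 = 11.
Cut capacity 16 exceeds the max flow 11, so it is not minimum.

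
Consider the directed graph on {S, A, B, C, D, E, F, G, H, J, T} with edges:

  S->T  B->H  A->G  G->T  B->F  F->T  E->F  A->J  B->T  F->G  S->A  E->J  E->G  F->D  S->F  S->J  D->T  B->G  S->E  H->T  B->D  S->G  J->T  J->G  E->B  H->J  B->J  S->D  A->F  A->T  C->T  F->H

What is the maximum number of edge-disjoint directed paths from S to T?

Assign every edge capacity 1; by Menger, the answer equals the max flow.
Path S→T (+1); total 1.
Path S→A→T (+1); total 2.
Path S→D→T (+1); total 3.
Path S→F→T (+1); total 4.
Path S→G→T (+1); total 5.
Path S→J→T (+1); total 6.
Path S→E→B→T (+1); total 7.
No residual S→T path; max flow = 7.
Certifying cut of size 7: {S→A, S→D, S→E, S→F, S→G, S→J, S→T}.

7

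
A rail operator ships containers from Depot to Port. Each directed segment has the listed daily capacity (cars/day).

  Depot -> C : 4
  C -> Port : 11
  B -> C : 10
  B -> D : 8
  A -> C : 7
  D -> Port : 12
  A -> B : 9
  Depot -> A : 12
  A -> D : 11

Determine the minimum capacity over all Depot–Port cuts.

16

Augment Depot→C→Port: bottleneck 4, flow now 4.
Augment Depot→A→C→Port: bottleneck 7, flow now 11.
Augment Depot→A→D→Port: bottleneck 5, flow now 16.
No augmenting path remains; maximum flow = 16.
By max-flow min-cut, the minimum cut capacity equals the max flow.
In the residual graph, reachable from Depot: {Depot}.
Min-cut edges: Depot→A (12), Depot→C (4); capacity 12 + 4 = 16.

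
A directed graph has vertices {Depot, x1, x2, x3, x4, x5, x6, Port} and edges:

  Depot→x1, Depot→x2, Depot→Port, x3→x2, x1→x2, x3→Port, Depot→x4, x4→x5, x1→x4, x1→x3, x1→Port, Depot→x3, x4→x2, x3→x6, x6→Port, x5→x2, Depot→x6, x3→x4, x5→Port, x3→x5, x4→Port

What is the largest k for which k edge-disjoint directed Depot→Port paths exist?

5

Assign every edge capacity 1; by Menger, the answer equals the max flow.
Path Depot→Port (+1); total 1.
Path Depot→x1→Port (+1); total 2.
Path Depot→x3→Port (+1); total 3.
Path Depot→x4→Port (+1); total 4.
Path Depot→x6→Port (+1); total 5.
No residual Depot→Port path; max flow = 5.
Certifying cut of size 5: {Depot→Port, Depot→x1, Depot→x3, Depot→x4, Depot→x6}.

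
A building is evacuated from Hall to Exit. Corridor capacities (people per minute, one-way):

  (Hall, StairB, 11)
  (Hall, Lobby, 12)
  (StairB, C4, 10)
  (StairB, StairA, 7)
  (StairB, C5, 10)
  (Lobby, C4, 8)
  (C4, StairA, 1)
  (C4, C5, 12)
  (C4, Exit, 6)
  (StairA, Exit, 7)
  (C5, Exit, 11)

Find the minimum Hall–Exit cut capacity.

Augment Hall→StairB→C4→Exit: bottleneck 6, flow now 6.
Augment Hall→StairB→StairA→Exit: bottleneck 5, flow now 11.
Augment Hall→Lobby→C4→StairA→Exit: bottleneck 1, flow now 12.
Augment Hall→Lobby→C4→C5→Exit: bottleneck 7, flow now 19.
No augmenting path remains; maximum flow = 19.
By max-flow min-cut, the minimum cut capacity equals the max flow.
In the residual graph, reachable from Hall: {Hall, Lobby}.
Min-cut edges: Hall→StairB (11), Lobby→C4 (8); capacity 11 + 8 = 19.

19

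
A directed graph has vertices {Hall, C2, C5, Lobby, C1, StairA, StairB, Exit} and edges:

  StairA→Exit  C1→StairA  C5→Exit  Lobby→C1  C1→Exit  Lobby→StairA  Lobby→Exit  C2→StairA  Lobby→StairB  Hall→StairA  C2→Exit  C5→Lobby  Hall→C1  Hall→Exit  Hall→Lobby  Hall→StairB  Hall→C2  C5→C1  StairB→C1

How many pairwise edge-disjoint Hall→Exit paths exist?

5

Assign every edge capacity 1; by Menger, the answer equals the max flow.
Path Hall→Exit (+1); total 1.
Path Hall→C2→Exit (+1); total 2.
Path Hall→Lobby→Exit (+1); total 3.
Path Hall→C1→Exit (+1); total 4.
Path Hall→StairA→Exit (+1); total 5.
No residual Hall→Exit path; max flow = 5.
Certifying cut of size 5: {C1→Exit, Hall→C2, Hall→Exit, Hall→Lobby, StairA→Exit}.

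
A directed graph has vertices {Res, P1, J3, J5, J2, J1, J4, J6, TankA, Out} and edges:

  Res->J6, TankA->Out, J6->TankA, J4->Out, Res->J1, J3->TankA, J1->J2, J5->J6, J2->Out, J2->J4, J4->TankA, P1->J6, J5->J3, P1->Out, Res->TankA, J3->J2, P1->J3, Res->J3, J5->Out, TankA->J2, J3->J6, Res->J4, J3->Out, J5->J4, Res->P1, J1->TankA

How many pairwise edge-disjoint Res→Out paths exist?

Assign every edge capacity 1; by Menger, the answer equals the max flow.
Path Res→P1→Out (+1); total 1.
Path Res→J3→Out (+1); total 2.
Path Res→J4→Out (+1); total 3.
Path Res→TankA→Out (+1); total 4.
Path Res→J1→J2→Out (+1); total 5.
No residual Res→Out path; max flow = 5.
Certifying cut of size 5: {J2→Out, J4→Out, Res→J3, Res→P1, TankA→Out}.

5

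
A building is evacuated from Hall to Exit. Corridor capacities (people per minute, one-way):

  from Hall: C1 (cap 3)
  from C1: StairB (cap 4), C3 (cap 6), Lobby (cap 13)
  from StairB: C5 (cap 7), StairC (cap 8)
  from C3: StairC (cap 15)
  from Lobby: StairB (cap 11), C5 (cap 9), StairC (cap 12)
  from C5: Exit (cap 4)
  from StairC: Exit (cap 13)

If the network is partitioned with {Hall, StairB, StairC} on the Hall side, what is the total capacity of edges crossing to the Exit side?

23

Edges leaving {Hall, StairB, StairC}: Hall→C1 (3), StairB→C5 (7), StairC→Exit (13).
Cut capacity = 3 + 7 + 13 = 23.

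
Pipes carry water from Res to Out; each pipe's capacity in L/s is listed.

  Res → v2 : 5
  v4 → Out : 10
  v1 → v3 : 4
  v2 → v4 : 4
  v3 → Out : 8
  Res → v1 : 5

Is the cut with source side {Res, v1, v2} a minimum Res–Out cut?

Yes — it is a minimum cut (capacity 8).

Given cut capacity: 4 + 4 = 8.
Augment Res→v1→v3→Out: bottleneck 4, flow now 4.
Augment Res→v2→v4→Out: bottleneck 4, flow now 8.
No augmenting path remains; maximum flow = 8.
Cut capacity 8 equals the max flow, so it is a minimum cut.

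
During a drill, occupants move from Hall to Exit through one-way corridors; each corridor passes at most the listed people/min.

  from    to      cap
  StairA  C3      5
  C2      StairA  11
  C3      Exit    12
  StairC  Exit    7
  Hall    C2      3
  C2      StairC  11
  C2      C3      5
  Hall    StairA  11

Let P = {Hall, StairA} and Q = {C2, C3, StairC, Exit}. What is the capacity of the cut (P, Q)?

Edges leaving {Hall, StairA}: Hall→C2 (3), StairA→C3 (5).
Cut capacity = 3 + 5 = 8.

8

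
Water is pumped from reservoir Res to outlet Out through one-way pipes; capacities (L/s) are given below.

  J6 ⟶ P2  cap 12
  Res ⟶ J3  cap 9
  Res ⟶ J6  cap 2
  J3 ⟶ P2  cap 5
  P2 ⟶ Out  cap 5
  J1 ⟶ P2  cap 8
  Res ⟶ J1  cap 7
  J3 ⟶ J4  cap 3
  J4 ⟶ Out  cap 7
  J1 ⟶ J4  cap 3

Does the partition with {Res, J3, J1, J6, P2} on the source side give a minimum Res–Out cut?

Yes — it is a minimum cut (capacity 11).

Given cut capacity: 3 + 3 + 5 = 11.
Augment Res→J3→P2→Out: bottleneck 5, flow now 5.
Augment Res→J3→J4→Out: bottleneck 3, flow now 8.
Augment Res→J1→J4→Out: bottleneck 3, flow now 11.
No augmenting path remains; maximum flow = 11.
Cut capacity 11 equals the max flow, so it is a minimum cut.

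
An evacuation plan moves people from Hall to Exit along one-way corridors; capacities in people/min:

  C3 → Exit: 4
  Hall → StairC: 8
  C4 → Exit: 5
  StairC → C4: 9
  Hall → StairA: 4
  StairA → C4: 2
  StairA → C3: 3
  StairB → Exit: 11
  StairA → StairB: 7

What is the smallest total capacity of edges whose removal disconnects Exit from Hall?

Augment Hall→StairC→C4→Exit: bottleneck 5, flow now 5.
Augment Hall→StairA→C3→Exit: bottleneck 3, flow now 8.
Augment Hall→StairA→StairB→Exit: bottleneck 1, flow now 9.
No augmenting path remains; maximum flow = 9.
By max-flow min-cut, the minimum cut capacity equals the max flow.
In the residual graph, reachable from Hall: {Hall, StairC, C4}.
Min-cut edges: Hall→StairA (4), C4→Exit (5); capacity 4 + 5 = 9.

9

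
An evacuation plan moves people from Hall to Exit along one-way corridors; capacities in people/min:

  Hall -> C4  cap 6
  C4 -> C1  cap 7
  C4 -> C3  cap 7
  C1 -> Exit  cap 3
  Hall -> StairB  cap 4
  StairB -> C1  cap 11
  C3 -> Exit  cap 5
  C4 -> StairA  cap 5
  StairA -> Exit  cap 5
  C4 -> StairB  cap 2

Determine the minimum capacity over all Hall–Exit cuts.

Augment Hall→StairB→C1→Exit: bottleneck 3, flow now 3.
Augment Hall→C4→C3→Exit: bottleneck 5, flow now 8.
Augment Hall→C4→StairA→Exit: bottleneck 1, flow now 9.
No augmenting path remains; maximum flow = 9.
By max-flow min-cut, the minimum cut capacity equals the max flow.
In the residual graph, reachable from Hall: {Hall, StairB, C1}.
Min-cut edges: Hall→C4 (6), C1→Exit (3); capacity 6 + 3 = 9.

9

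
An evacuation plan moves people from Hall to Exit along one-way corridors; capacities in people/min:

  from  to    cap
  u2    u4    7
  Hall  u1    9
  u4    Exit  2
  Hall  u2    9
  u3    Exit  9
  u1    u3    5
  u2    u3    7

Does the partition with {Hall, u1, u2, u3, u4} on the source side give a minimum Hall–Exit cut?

Given cut capacity: 9 + 2 = 11.
Augment Hall→u1→u3→Exit: bottleneck 5, flow now 5.
Augment Hall→u2→u3→Exit: bottleneck 4, flow now 9.
Augment Hall→u2→u4→Exit: bottleneck 2, flow now 11.
No augmenting path remains; maximum flow = 11.
Cut capacity 11 equals the max flow, so it is a minimum cut.

Yes — it is a minimum cut (capacity 11).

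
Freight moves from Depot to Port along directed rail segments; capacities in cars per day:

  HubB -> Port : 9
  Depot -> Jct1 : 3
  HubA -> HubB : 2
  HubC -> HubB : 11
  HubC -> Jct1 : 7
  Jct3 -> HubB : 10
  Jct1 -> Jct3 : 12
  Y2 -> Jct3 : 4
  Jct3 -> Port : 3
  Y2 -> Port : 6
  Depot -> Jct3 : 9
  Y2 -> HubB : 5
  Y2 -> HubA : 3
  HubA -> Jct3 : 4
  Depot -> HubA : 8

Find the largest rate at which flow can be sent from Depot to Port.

12

Augment Depot→Jct3→Port: bottleneck 3, flow now 3.
Augment Depot→HubA→HubB→Port: bottleneck 2, flow now 5.
Augment Depot→Jct3→HubB→Port: bottleneck 6, flow now 11.
Augment Depot→Jct1→Jct3→HubB→Port: bottleneck 1, flow now 12.
No augmenting path remains; maximum flow = 12.
In the residual graph, reachable from Depot: {Depot, Jct1, HubA, Jct3, HubB}.
Min-cut edges: Jct3→Port (3), HubB→Port (9); capacity 3 + 9 = 12.
This cut is saturated, so no flow can exceed 12.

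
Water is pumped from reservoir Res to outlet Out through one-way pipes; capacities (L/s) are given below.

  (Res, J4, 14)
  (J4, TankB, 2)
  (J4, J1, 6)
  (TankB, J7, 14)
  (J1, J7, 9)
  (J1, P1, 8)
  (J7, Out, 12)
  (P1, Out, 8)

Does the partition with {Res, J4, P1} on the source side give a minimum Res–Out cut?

Given cut capacity: 2 + 6 + 8 = 16.
Augment Res→J4→TankB→J7→Out: bottleneck 2, flow now 2.
Augment Res→J4→J1→J7→Out: bottleneck 6, flow now 8.
No augmenting path remains; maximum flow = 8.
In the residual graph, reachable from Res: {Res, J4}.
Min-cut edges: J4→TankB (2), J4→J1 (6); capacity 2 + 6 = 8.
Cut capacity 16 exceeds the max flow 8, so it is not minimum.

No — its capacity is 16, but the minimum cut has capacity 8.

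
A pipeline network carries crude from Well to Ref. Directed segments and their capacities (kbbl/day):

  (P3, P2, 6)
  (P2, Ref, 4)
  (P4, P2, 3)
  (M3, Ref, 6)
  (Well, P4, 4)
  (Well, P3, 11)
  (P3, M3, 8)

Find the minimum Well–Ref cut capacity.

10

Augment Well→P4→P2→Ref: bottleneck 3, flow now 3.
Augment Well→P3→P2→Ref: bottleneck 1, flow now 4.
Augment Well→P3→M3→Ref: bottleneck 6, flow now 10.
No augmenting path remains; maximum flow = 10.
By max-flow min-cut, the minimum cut capacity equals the max flow.
In the residual graph, reachable from Well: {Well, P4, P3, P2, M3}.
Min-cut edges: P2→Ref (4), M3→Ref (6); capacity 4 + 6 = 10.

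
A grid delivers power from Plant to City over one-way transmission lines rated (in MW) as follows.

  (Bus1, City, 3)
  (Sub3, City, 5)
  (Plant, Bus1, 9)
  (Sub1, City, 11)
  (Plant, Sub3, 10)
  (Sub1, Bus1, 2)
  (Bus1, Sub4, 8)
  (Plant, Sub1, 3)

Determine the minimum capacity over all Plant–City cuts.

Augment Plant→Sub1→City: bottleneck 3, flow now 3.
Augment Plant→Sub3→City: bottleneck 5, flow now 8.
Augment Plant→Bus1→City: bottleneck 3, flow now 11.
No augmenting path remains; maximum flow = 11.
By max-flow min-cut, the minimum cut capacity equals the max flow.
In the residual graph, reachable from Plant: {Plant, Sub3, Bus1, Sub4}.
Min-cut edges: Plant→Sub1 (3), Sub3→City (5), Bus1→City (3); capacity 3 + 5 + 3 = 11.

11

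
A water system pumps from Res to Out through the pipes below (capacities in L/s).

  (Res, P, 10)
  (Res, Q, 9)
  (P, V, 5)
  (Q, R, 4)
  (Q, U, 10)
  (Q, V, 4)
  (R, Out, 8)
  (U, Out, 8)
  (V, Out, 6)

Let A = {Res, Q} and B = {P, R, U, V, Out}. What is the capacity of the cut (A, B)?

Edges leaving {Res, Q}: Res→P (10), Q→R (4), Q→U (10), Q→V (4).
Cut capacity = 10 + 4 + 10 + 4 = 28.

28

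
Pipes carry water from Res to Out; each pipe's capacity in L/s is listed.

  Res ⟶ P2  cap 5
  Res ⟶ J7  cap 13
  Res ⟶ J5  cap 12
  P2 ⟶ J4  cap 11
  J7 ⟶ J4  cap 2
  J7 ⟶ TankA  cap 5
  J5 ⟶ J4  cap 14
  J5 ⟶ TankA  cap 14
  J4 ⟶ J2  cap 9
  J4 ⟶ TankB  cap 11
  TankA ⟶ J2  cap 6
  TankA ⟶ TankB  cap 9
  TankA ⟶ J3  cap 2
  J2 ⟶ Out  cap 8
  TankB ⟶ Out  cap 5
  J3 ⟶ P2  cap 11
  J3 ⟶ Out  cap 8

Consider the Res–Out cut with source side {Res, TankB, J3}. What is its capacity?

54

Edges leaving {Res, TankB, J3}: Res→P2 (5), Res→J7 (13), Res→J5 (12), TankB→Out (5), J3→P2 (11), J3→Out (8).
Cut capacity = 5 + 13 + 12 + 5 + 11 + 8 = 54.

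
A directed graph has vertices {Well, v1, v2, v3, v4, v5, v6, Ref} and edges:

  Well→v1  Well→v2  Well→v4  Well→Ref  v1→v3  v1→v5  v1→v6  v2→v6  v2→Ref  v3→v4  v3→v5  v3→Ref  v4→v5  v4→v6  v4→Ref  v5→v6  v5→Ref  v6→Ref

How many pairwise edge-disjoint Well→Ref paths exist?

4

Assign every edge capacity 1; by Menger, the answer equals the max flow.
Path Well→Ref (+1); total 1.
Path Well→v2→Ref (+1); total 2.
Path Well→v4→Ref (+1); total 3.
Path Well→v1→v3→Ref (+1); total 4.
No residual Well→Ref path; max flow = 4.
Certifying cut of size 4: {Well→Ref, Well→v1, Well→v2, Well→v4}.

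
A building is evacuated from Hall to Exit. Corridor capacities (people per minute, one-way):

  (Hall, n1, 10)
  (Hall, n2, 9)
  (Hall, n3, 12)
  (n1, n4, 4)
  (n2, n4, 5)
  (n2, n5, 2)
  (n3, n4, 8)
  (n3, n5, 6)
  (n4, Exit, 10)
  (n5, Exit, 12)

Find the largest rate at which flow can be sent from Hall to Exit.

18

Augment Hall→n1→n4→Exit: bottleneck 4, flow now 4.
Augment Hall→n2→n4→Exit: bottleneck 5, flow now 9.
Augment Hall→n2→n5→Exit: bottleneck 2, flow now 11.
Augment Hall→n3→n4→Exit: bottleneck 1, flow now 12.
Augment Hall→n3→n5→Exit: bottleneck 6, flow now 18.
No augmenting path remains; maximum flow = 18.
In the residual graph, reachable from Hall: {Hall, n1, n2, n3, n4}.
Min-cut edges: n2→n5 (2), n3→n5 (6), n4→Exit (10); capacity 2 + 6 + 10 = 18.
This cut is saturated, so no flow can exceed 18.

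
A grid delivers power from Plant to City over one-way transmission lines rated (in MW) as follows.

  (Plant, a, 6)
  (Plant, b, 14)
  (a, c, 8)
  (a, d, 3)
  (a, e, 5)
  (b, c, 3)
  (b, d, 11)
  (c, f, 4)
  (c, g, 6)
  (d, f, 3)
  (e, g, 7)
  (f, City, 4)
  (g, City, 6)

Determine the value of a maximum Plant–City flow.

10

Augment Plant→a→c→f→City: bottleneck 4, flow now 4.
Augment Plant→a→c→g→City: bottleneck 2, flow now 6.
Augment Plant→b→c→g→City: bottleneck 3, flow now 9.
Augment Plant→b→d→f→c→g→City: bottleneck 1, flow now 10. (uses reverse residual edge)
No augmenting path remains; maximum flow = 10.
In the residual graph, reachable from Plant: {Plant, a, b, c, d, e, f, g}.
Min-cut edges: f→City (4), g→City (6); capacity 4 + 6 = 10.
This cut is saturated, so no flow can exceed 10.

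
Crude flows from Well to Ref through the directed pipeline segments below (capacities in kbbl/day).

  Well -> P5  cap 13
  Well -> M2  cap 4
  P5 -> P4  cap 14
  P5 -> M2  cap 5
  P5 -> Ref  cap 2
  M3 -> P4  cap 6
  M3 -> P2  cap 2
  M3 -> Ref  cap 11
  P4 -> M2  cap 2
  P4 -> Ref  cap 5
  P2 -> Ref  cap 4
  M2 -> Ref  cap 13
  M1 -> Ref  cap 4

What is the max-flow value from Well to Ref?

Augment Well→P5→Ref: bottleneck 2, flow now 2.
Augment Well→M2→Ref: bottleneck 4, flow now 6.
Augment Well→P5→P4→Ref: bottleneck 5, flow now 11.
Augment Well→P5→M2→Ref: bottleneck 5, flow now 16.
Augment Well→P5→P4→M2→Ref: bottleneck 1, flow now 17.
No augmenting path remains; maximum flow = 17.
In the residual graph, reachable from Well: {Well}.
Min-cut edges: Well→P5 (13), Well→M2 (4); capacity 13 + 4 = 17.
This cut is saturated, so no flow can exceed 17.

17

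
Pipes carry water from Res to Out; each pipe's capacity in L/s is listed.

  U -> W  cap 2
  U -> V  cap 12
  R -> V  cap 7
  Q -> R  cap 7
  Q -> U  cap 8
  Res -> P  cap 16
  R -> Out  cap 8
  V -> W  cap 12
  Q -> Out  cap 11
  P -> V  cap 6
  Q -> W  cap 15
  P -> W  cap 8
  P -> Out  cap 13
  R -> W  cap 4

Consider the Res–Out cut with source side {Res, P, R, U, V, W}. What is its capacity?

Edges leaving {Res, P, R, U, V, W}: P→Out (13), R→Out (8).
Cut capacity = 13 + 8 = 21.

21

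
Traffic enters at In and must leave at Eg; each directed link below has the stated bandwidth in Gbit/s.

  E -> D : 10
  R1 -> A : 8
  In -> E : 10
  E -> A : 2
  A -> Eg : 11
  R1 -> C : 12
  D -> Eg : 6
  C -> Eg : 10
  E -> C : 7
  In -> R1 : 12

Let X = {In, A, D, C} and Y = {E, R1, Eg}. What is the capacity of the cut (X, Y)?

Edges leaving {In, A, D, C}: In→E (10), In→R1 (12), A→Eg (11), D→Eg (6), C→Eg (10).
Cut capacity = 10 + 12 + 11 + 6 + 10 = 49.

49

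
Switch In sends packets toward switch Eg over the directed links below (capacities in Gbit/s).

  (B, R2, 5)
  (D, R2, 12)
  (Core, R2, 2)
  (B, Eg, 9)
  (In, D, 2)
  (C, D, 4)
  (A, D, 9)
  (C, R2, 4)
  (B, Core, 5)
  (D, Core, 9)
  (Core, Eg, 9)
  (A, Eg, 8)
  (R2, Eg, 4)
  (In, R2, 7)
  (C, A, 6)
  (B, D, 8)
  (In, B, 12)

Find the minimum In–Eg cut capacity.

18

Augment In→B→Eg: bottleneck 9, flow now 9.
Augment In→R2→Eg: bottleneck 4, flow now 13.
Augment In→B→Core→Eg: bottleneck 3, flow now 16.
Augment In→D→Core→Eg: bottleneck 2, flow now 18.
No augmenting path remains; maximum flow = 18.
By max-flow min-cut, the minimum cut capacity equals the max flow.
In the residual graph, reachable from In: {In, R2}.
Min-cut edges: In→B (12), In→D (2), R2→Eg (4); capacity 12 + 2 + 4 = 18.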